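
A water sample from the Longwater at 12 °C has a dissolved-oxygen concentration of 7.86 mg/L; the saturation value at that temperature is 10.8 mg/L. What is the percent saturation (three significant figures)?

72.8 % saturation

% saturation = C/C_s × 100 = 7.86/10.8 × 100 = 72.8 %.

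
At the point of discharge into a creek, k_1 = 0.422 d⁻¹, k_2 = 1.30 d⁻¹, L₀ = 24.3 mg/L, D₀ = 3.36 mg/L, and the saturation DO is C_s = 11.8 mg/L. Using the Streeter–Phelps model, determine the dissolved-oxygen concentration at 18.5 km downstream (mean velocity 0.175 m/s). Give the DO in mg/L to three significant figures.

DO ≈ 6.53 mg/L

Travel time t = x/v = 18.5 km / (0.175 m/s) = 18500 m / 0.175 m/s = 105700 s = 1.224 d.
k_1 L₀/(k_2−k_1) = 0.422×24.3/(1.30−0.422) = 10.25/0.8780 = 11.68 mg/L.
e^(−k_1 t) = e^(−0.422×1.224) = 0.5967; e^(−k_2 t) = e^(−1.30×1.224) = 0.2038.
D = 11.68 × (0.5967 − 0.2038) + 3.36 × 0.2038 = 4.589 + 0.6848 = 5.274 mg/L.
DO = C_s − D = 11.8 − 5.274 = 6.526 mg/L.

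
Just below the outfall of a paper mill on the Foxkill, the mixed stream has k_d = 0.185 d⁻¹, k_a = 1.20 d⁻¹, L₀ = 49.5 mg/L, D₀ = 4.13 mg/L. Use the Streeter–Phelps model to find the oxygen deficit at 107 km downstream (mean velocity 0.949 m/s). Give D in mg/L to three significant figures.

Travel time t = x/v = 107 km / (0.949 m/s) = 107000 m / 0.949 m/s = 112800 s = 1.305 d.
k_d L₀/(k_a−k_d) = 0.185×49.5/(1.20−0.185) = 9.158/1.015 = 9.022 mg/L.
e^(−k_d t) = e^(−0.185×1.305) = 0.7855; e^(−k_a t) = e^(−1.20×1.305) = 0.2089.
D = 9.022 × (0.7855 − 0.2089) + 4.13 × 0.2089 = 5.202 + 0.8627 = 6.065 mg/L.

D ≈ 6.07 mg/L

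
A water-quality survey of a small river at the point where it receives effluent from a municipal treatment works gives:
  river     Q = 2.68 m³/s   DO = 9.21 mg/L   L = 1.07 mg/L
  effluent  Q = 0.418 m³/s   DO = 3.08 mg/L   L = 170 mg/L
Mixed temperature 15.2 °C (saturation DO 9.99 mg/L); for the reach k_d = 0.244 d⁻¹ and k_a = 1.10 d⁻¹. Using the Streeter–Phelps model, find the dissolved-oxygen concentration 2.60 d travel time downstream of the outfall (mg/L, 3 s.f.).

DO ≈ 6.68 mg/L

Mixed DO = (2.68×9.21 + 0.418×3.08)/(2.68+0.418) = 25.97/3.098 = 8.383 mg/L.
Mixed L₀ = (2.68×1.07 + 0.418×170)/(3.098) = 73.93/3.098 = 23.86 mg/L.
Initial deficit D₀ = C_s − DO₀ = 9.99 − 8.383 = 1.607 mg/L.
D(2.60) = [0.244×23.86/(1.10−0.244)](e^(−0.244×2.60) − e^(−1.10×2.60)) + 1.607 e^(−1.10×2.60)
= 6.802 × (0.5303 − 0.05727) + 1.607 × 0.05727 = 3.309 mg/L.
DO = 9.99 − 3.309 = 6.681 mg/L.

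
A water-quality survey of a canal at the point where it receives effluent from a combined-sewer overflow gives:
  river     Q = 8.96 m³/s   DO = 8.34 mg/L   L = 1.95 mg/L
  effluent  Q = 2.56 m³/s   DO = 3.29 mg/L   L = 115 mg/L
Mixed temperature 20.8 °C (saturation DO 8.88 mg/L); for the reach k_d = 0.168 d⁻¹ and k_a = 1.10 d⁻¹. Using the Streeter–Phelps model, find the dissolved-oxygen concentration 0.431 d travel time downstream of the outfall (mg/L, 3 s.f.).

Mixed DO = (8.96×8.34 + 2.56×3.29)/(8.96+2.56) = 83.15/11.52 = 7.218 mg/L.
Mixed L₀ = (8.96×1.95 + 2.56×115)/(11.52) = 311.9/11.52 = 27.07 mg/L.
Initial deficit D₀ = C_s − DO₀ = 8.88 − 7.218 = 1.662 mg/L.
D(0.431) = [0.168×27.07/(1.10−0.168)](e^(−0.168×0.431) − e^(−1.10×0.431)) + 1.662 e^(−1.10×0.431)
= 4.880 × (0.9302 − 0.6224) + 1.662 × 0.6224 = 2.536 mg/L.
DO = 8.88 − 2.536 = 6.344 mg/L.

DO ≈ 6.34 mg/L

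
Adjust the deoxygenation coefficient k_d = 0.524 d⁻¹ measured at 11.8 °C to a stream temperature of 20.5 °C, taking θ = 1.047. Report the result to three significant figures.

k_d ≈ 0.781 d⁻¹

k_d(T₂) = k_d(T₁) · θ^(T₂−T₁) = 0.524 × 1.047^(20.5−11.8)
= 0.524 × 1.047^8.70 = 0.524 × 1.491 = 0.7814 d⁻¹.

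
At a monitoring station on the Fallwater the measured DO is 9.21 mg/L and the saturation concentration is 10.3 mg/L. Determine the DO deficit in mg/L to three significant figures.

D = C_s − C = 10.3 − 9.21 = 1.09 mg/L.

D ≈ 1.09 mg/L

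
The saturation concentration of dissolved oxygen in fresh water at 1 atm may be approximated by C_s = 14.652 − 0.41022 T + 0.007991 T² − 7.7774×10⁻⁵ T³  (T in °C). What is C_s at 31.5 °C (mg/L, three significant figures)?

C_s = 14.652 − 0.41022×31.5 + 0.007991×31.5² − 7.7774×10⁻⁵×31.5³ = 7.228 mg/L.

C_s ≈ 7.23 mg/L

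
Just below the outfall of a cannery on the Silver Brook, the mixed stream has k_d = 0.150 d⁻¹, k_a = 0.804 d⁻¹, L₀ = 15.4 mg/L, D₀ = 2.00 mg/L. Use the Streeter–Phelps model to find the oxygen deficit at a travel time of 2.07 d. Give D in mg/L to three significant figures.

k_d L₀/(k_a−k_d) = 0.150×15.4/(0.804−0.150) = 2.310/0.6540 = 3.532 mg/L.
e^(−k_d t) = e^(−0.150×2.070) = 0.7331; e^(−k_a t) = e^(−0.804×2.070) = 0.1893.
D = 3.532 × (0.7331 − 0.1893) + 2.00 × 0.1893 = 1.921 + 0.3787 = 2.299 mg/L.

D ≈ 2.30 mg/L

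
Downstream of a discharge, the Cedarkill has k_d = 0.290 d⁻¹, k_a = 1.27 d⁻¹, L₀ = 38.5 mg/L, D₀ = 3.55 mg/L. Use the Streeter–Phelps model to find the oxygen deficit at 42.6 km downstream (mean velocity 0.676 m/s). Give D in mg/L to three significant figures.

D ≈ 6.11 mg/L

Travel time t = x/v = 42.6 km / (0.676 m/s) = 42600 m / 0.676 m/s = 63020 s = 0.7294 d.
k_d L₀/(k_a−k_d) = 0.290×38.5/(1.27−0.290) = 11.16/0.9800 = 11.39 mg/L.
e^(−k_d t) = e^(−0.290×0.7294) = 0.8094; e^(−k_a t) = e^(−1.27×0.7294) = 0.3960.
D = 11.39 × (0.8094 − 0.3960) + 3.55 × 0.3960 = 4.709 + 1.406 = 6.115 mg/L.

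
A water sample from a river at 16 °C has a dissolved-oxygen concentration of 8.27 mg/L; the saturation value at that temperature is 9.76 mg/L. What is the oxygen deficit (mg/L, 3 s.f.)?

D ≈ 1.49 mg/L

D = C_s − C = 9.76 − 8.27 = 1.49 mg/L.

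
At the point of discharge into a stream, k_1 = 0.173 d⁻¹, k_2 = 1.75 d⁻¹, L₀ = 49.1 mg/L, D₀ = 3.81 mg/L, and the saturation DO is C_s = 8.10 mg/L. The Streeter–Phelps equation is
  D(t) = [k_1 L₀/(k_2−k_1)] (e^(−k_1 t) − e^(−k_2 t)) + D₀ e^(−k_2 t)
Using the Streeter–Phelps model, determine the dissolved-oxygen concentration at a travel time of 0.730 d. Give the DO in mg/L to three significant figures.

k_1 L₀/(k_2−k_1) = 0.173×49.1/(1.75−0.173) = 8.494/1.577 = 5.386 mg/L.
e^(−k_1 t) = e^(−0.173×0.7300) = 0.8814; e^(−k_2 t) = e^(−1.75×0.7300) = 0.2787.
D = 5.386 × (0.8814 − 0.2787) + 3.81 × 0.2787 = 3.246 + 1.062 = 4.308 mg/L.
DO = C_s − D = 8.10 − 4.308 = 3.792 mg/L.

DO ≈ 3.79 mg/L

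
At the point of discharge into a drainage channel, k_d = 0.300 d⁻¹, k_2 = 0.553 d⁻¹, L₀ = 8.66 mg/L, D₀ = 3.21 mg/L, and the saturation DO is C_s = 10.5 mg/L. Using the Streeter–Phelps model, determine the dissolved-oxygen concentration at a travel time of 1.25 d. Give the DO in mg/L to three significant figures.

DO ≈ 6.98 mg/L

k_d L₀/(k_2−k_d) = 0.300×8.66/(0.553−0.300) = 2.598/0.2530 = 10.27 mg/L.
e^(−k_d t) = e^(−0.300×1.250) = 0.6873; e^(−k_2 t) = e^(−0.553×1.250) = 0.5009.
D = 10.27 × (0.6873 − 0.5009) + 3.21 × 0.5009 = 1.913 + 1.608 = 3.522 mg/L.
DO = C_s − D = 10.5 − 3.522 = 6.978 mg/L.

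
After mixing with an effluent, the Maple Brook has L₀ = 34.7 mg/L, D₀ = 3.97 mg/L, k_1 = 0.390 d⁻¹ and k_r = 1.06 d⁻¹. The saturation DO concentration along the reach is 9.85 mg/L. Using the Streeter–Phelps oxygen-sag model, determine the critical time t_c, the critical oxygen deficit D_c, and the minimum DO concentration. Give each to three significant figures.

At the critical point dD/dt = 0, so k_1 L₀ e^(−k_1 t) = k_r D. Substituting D(t) from the Streeter–Phelps equation and solving for t gives
t_c = ln[(k_r/k_1)(1 − D₀(k_r−k_1)/(k_1 L₀))] / (k_r−k_1).
Here k_r−k_1 = 0.6700 d⁻¹ and 1 − D₀(k_r−k_1)/(k_1 L₀) = 1 − 3.97×0.6700/(0.390×34.7) = 0.8035, so
t_c = ln(2.718 × 0.8035) / 0.6700 = 0.7810 / 0.6700 = 1.166 d.
D_c = (k_1/k_r) L₀ e^(−k_1 t_c) = (0.390/1.06) × 34.7 × e^(−0.390×1.166) = 0.3679 × 34.7 × 0.6347 = 8.103 mg/L.
Minimum DO = C_s − D_c = 9.85 − 8.103 = 1.747 mg/L.

t_c ≈ 1.17 d; D_c ≈ 8.10 mg/L; min DO ≈ 1.75 mg/L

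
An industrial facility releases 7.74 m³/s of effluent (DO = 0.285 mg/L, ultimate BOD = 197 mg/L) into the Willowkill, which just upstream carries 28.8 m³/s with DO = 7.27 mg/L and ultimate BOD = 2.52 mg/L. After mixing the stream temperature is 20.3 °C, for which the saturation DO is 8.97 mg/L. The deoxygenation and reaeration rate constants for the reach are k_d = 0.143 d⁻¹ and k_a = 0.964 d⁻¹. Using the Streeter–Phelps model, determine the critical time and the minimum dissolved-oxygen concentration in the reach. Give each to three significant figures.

Mixed DO = (28.8×7.27 + 7.74×0.285)/(28.8+7.74) = 211.6/36.54 = 5.790 mg/L.
Mixed L₀ = (28.8×2.52 + 7.74×197)/(36.54) = 1597/36.54 = 43.72 mg/L.
Initial deficit D₀ = C_s − DO₀ = 8.97 − 5.790 = 3.180 mg/L.
t_c = (1/0.8210) ln[(0.964/0.143)(1 − 3.180×0.8210/(0.143×43.72))] = 1.218 × ln(3.926) = 1.666 d.
D_c = (0.143/0.964) × 43.72 × e^(−0.143×1.666) = 0.1483 × 43.72 × 0.7880 = 5.110 mg/L.
Minimum DO = 8.97 − 5.110 = 3.860 mg/L.

t_c ≈ 1.67 d; minimum DO ≈ 3.86 mg/L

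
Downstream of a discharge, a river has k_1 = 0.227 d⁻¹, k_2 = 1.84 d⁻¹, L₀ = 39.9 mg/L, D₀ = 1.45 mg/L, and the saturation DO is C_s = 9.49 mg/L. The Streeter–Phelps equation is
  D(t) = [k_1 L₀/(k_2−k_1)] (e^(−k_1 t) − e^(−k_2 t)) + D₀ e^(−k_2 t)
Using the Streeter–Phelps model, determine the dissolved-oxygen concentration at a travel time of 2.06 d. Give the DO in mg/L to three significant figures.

k_1 L₀/(k_2−k_1) = 0.227×39.9/(1.84−0.227) = 9.057/1.613 = 5.615 mg/L.
e^(−k_1 t) = e^(−0.227×2.060) = 0.6265; e^(−k_2 t) = e^(−1.84×2.060) = 0.02259.
D = 5.615 × (0.6265 − 0.02259) + 1.45 × 0.02259 = 3.391 + 0.03275 = 3.424 mg/L.
DO = C_s − D = 9.49 − 3.424 = 6.066 mg/L.

DO ≈ 6.07 mg/L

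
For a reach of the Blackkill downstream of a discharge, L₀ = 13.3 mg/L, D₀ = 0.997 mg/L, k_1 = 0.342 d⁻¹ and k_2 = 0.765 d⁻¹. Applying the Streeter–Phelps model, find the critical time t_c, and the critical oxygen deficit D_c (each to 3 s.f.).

t_c ≈ 1.67 d; D_c ≈ 3.36 mg/L

With k_2/k_1 = 2.237 and 1 − D₀(k_2−k_1)/(k_1 L₀) = 0.9073,
t_c = ln(2.237 × 0.9073) / (0.765 − 0.342) = ln(2.029) / 0.4230 = 0.7078/0.4230 = 1.673 d.
D_c = (k_1/k_2) L₀ e^(−k_1 t_c) = (0.342/0.765) × 13.3 × e^(−0.342×1.673) = 0.4471 × 13.3 × 0.5643 = 3.355 mg/L.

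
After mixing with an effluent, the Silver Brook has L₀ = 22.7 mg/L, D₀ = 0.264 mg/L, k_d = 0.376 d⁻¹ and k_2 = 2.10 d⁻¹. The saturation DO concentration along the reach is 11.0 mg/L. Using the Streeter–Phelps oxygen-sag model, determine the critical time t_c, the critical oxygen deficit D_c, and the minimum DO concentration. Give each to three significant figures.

t_c ≈ 0.966 d; D_c ≈ 2.83 mg/L; min DO ≈ 8.17 mg/L

t_c = [1/(k_2−k_d)] ln[(k_2/k_d)(1 − D₀(k_2−k_d)/(k_d L₀))]
= [1/(2.10−0.376)] ln[(2.10/0.376)(1 − 0.264×1.724/(0.376×22.7))]
= (1/1.724) ln[5.585 × 0.9467] = 0.5800 × ln(5.287) = 0.5800 × 1.665 = 0.9660 d.
L(t_c) = L₀ e^(−k_d t_c) = 22.7 × 0.6954 = 15.79 mg/L, and at the critical point k_2 D_c = k_d L, so D_c = (0.376/2.10) × 15.79 = 2.827 mg/L.
Minimum DO = C_s − D_c = 11.0 − 2.827 = 8.173 mg/L.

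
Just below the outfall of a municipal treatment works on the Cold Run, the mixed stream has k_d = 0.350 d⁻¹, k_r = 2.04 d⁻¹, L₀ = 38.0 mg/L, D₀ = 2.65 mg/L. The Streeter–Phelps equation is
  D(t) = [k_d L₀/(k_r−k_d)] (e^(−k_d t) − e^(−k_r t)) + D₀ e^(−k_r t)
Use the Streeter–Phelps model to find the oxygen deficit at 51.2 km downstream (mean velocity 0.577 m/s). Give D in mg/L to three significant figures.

Travel time t = x/v = 51.2 km / (0.577 m/s) = 51200 m / 0.577 m/s = 88730 s = 1.027 d.
k_d L₀/(k_r−k_d) = 0.350×38.0/(2.04−0.350) = 13.30/1.690 = 7.870 mg/L.
e^(−k_d t) = e^(−0.350×1.027) = 0.6981; e^(−k_r t) = e^(−2.04×1.027) = 0.1231.
D = 7.870 × (0.6981 − 0.1231) + 2.65 × 0.1231 = 4.525 + 0.3261 = 4.851 mg/L.

D ≈ 4.85 mg/L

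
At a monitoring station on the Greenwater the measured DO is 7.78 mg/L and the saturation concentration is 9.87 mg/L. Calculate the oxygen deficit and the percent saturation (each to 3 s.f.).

D ≈ 2.09 mg/L; 78.8 % saturation

D = C_s − C = 9.87 − 7.78 = 2.09 mg/L.
% saturation = 7.78/9.87 × 100 = 78.8 %.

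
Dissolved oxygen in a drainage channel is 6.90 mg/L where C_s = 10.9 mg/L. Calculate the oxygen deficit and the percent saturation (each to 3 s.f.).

D ≈ 4.00 mg/L; 63.3 % saturation

D = C_s − C = 10.9 − 6.90 = 4.00 mg/L.
% saturation = 6.90/10.9 × 100 = 63.3 %.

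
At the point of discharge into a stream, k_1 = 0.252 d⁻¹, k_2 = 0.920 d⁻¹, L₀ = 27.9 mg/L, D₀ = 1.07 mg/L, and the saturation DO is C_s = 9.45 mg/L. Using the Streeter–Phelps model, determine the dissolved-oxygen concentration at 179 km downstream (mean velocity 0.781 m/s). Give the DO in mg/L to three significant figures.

Travel time t = x/v = 179 km / (0.781 m/s) = 179000 m / 0.781 m/s = 229200 s = 2.653 d.
k_1 L₀/(k_2−k_1) = 0.252×27.9/(0.920−0.252) = 7.031/0.6680 = 10.53 mg/L.
e^(−k_1 t) = e^(−0.252×2.653) = 0.5125; e^(−k_2 t) = e^(−0.920×2.653) = 0.08712.
D = 10.53 × (0.5125 − 0.08712) + 1.07 × 0.08712 = 4.477 + 0.09322 = 4.570 mg/L.
DO = C_s − D = 9.45 − 4.570 = 4.880 mg/L.

DO ≈ 4.88 mg/L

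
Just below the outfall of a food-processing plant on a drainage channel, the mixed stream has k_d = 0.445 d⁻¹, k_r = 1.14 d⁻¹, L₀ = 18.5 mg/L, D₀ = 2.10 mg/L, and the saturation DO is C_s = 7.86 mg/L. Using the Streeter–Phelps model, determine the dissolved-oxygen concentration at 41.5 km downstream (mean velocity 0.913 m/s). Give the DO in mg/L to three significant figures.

DO ≈ 3.84 mg/L

Travel time t = x/v = 41.5 km / (0.913 m/s) = 41500 m / 0.913 m/s = 45450 s = 0.5261 d.
k_d L₀/(k_r−k_d) = 0.445×18.5/(1.14−0.445) = 8.232/0.6950 = 11.85 mg/L.
e^(−k_d t) = e^(−0.445×0.5261) = 0.7913; e^(−k_r t) = e^(−1.14×0.5261) = 0.5490.
D = 11.85 × (0.7913 − 0.5490) + 2.10 × 0.5490 = 2.870 + 1.153 = 4.023 mg/L.
DO = C_s − D = 7.86 − 4.023 = 3.837 mg/L.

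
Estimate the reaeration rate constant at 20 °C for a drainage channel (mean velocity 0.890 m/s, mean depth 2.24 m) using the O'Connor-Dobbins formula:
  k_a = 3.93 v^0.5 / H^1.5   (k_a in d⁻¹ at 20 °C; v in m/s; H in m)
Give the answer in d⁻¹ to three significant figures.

k_a = 3.93 × 0.890^0.5 / 2.24^1.5 = 3.93 × 0.9434 / 3.353 = 1.106 d⁻¹.

k_a ≈ 1.11 d⁻¹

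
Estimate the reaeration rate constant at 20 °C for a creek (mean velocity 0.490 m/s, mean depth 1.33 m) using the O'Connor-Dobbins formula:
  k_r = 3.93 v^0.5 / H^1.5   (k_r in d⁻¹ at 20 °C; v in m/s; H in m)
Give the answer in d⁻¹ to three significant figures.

k_r = 3.93 × 0.490^0.5 / 1.33^1.5 = 3.93 × 0.7000 / 1.534 = 1.794 d⁻¹.

k_r ≈ 1.79 d⁻¹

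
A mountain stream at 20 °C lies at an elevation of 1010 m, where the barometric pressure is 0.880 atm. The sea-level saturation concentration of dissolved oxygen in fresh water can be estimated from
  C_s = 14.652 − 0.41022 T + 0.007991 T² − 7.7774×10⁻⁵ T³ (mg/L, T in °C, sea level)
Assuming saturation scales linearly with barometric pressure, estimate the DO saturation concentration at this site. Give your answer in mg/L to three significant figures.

At sea level: C_s = 14.652 − 0.41022×20 + 0.007991×20² − 7.7774×10⁻⁵×20³ = 9.022 mg/L.
Pressure correction: C_s' = 9.022 × 0.880 = 7.939 mg/L.

C_s ≈ 7.94 mg/L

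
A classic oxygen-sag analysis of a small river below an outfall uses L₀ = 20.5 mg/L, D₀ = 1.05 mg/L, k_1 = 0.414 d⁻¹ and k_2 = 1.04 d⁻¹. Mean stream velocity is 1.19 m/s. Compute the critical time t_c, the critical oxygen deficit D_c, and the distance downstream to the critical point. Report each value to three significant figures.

With k_2/k_1 = 2.512 and 1 − D₀(k_2−k_1)/(k_1 L₀) = 0.9226,
t_c = ln(2.512 × 0.9226) / (1.04 − 0.414) = ln(2.318) / 0.6260 = 0.8405/0.6260 = 1.343 d.
D_c = (k_1/k_2) L₀ e^(−k_1 t_c) = (0.414/1.04) × 20.5 × e^(−0.414×1.343) = 0.3981 × 20.5 × 0.5736 = 4.681 mg/L.
x_c = v t_c = 1.19 m/s × 1.343 d × 86400 s/d = 138000 m ≈ 138 km.

t_c ≈ 1.34 d; D_c ≈ 4.68 mg/L; x_c ≈ 138 km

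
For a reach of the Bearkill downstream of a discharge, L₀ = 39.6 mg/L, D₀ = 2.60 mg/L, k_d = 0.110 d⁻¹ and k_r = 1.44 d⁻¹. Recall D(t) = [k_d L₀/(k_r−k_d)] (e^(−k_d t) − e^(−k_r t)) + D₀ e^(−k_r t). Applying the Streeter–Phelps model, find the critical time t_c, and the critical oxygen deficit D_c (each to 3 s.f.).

t_c = [1/(k_r−k_d)] ln[(k_r/k_d)(1 − D₀(k_r−k_d)/(k_d L₀))]
= [1/(1.44−0.110)] ln[(1.44/0.110)(1 − 2.60×1.330/(0.110×39.6))]
= (1/1.330) ln[13.09 × 0.2062] = 0.7519 × ln(2.699) = 0.7519 × 0.9928 = 0.7465 d.
L(t_c) = L₀ e^(−k_d t_c) = 39.6 × 0.9212 = 36.48 mg/L, and at the critical point k_r D_c = k_d L, so D_c = (0.110/1.44) × 36.48 = 2.787 mg/L.

t_c ≈ 0.746 d; D_c ≈ 2.79 mg/L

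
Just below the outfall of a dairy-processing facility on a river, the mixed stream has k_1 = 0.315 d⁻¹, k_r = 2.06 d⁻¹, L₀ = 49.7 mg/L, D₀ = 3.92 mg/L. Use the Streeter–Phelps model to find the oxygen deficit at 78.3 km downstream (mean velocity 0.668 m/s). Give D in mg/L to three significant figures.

Travel time t = x/v = 78.3 km / (0.668 m/s) = 78300 m / 0.668 m/s = 117200 s = 1.357 d.
k_1 L₀/(k_r−k_1) = 0.315×49.7/(2.06−0.315) = 15.66/1.745 = 8.972 mg/L.
e^(−k_1 t) = e^(−0.315×1.357) = 0.6522; e^(−k_r t) = e^(−2.06×1.357) = 0.06113.
D = 8.972 × (0.6522 − 0.06113) + 3.92 × 0.06113 = 5.303 + 0.2396 = 5.543 mg/L.

D ≈ 5.54 mg/L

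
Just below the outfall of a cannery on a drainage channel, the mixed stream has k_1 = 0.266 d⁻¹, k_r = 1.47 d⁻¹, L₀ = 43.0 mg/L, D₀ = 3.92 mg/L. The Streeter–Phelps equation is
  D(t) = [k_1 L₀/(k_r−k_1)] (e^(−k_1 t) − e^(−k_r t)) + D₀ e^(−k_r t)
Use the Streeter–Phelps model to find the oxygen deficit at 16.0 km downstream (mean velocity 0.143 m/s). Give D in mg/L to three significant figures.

Travel time t = x/v = 16.0 km / (0.143 m/s) = 16000 m / 0.143 m/s = 111900 s = 1.295 d.
k_1 L₀/(k_r−k_1) = 0.266×43.0/(1.47−0.266) = 11.44/1.204 = 9.500 mg/L.
e^(−k_1 t) = e^(−0.266×1.295) = 0.7086; e^(−k_r t) = e^(−1.47×1.295) = 0.1490.
D = 9.500 × (0.7086 − 0.1490) + 3.92 × 0.1490 = 5.316 + 0.5842 = 5.900 mg/L.

D ≈ 5.90 mg/L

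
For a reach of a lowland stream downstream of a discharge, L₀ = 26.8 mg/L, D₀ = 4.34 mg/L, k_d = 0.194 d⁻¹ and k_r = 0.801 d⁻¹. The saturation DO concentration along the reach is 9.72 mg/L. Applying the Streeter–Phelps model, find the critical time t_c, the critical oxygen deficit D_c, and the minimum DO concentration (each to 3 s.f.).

t_c = [1/(k_r−k_d)] ln[(k_r/k_d)(1 − D₀(k_r−k_d)/(k_d L₀))]
= [1/(0.801−0.194)] ln[(0.801/0.194)(1 − 4.34×0.6070/(0.194×26.8))]
= (1/0.6070) ln[4.129 × 0.4933] = 1.647 × ln(2.037) = 1.647 × 0.7114 = 1.172 d.
D_c = (k_d/k_r) L₀ e^(−k_d t_c) = (0.194/0.801) × 26.8 × e^(−0.194×1.172) = 0.2422 × 26.8 × 0.7966 = 5.171 mg/L.
Minimum DO = C_s − D_c = 9.72 − 5.171 = 4.549 mg/L.

t_c ≈ 1.17 d; D_c ≈ 5.17 mg/L; min DO ≈ 4.55 mg/L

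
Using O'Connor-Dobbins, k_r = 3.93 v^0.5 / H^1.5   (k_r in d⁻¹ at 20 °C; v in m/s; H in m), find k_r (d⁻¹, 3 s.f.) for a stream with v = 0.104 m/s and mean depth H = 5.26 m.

k_r = 3.93 × 0.104^0.5 / 5.26^1.5 = 3.93 × 0.3225 / 12.06 = 0.1051 d⁻¹.

k_r ≈ 0.105 d⁻¹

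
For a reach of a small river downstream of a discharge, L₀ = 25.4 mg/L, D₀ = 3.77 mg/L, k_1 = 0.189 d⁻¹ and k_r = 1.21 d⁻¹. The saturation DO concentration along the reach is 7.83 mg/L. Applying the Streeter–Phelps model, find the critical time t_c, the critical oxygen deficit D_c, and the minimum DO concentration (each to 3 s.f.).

With k_r/k_1 = 6.402 and 1 − D₀(k_r−k_1)/(k_1 L₀) = 0.1982,
t_c = ln(6.402 × 0.1982) / (1.21 − 0.189) = ln(1.269) / 1.021 = 0.2381/1.021 = 0.2332 d.
L(t_c) = L₀ e^(−k_1 t_c) = 25.4 × 0.9569 = 24.30 mg/L, and at the critical point k_r D_c = k_1 L, so D_c = (0.189/1.21) × 24.30 = 3.796 mg/L.
Minimum DO = C_s − D_c = 7.83 − 3.796 = 4.034 mg/L.

t_c ≈ 0.233 d; D_c ≈ 3.80 mg/L; min DO ≈ 4.03 mg/L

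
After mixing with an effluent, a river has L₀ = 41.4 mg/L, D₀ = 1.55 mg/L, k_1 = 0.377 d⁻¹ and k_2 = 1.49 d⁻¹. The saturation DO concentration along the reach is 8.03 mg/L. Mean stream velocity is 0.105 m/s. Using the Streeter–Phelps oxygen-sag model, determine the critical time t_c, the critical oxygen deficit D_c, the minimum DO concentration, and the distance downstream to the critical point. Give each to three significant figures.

t_c = [1/(k_2−k_1)] ln[(k_2/k_1)(1 − D₀(k_2−k_1)/(k_1 L₀))]
= [1/(1.49−0.377)] ln[(1.49/0.377)(1 − 1.55×1.113/(0.377×41.4))]
= (1/1.113) ln[3.952 × 0.8895] = 0.8985 × ln(3.515) = 0.8985 × 1.257 = 1.130 d.
D_c = (k_1/k_2) L₀ e^(−k_1 t_c) = (0.377/1.49) × 41.4 × e^(−0.377×1.130) = 0.2530 × 41.4 × 0.6532 = 6.843 mg/L.
Minimum DO = C_s − D_c = 8.03 − 6.843 = 1.187 mg/L.
x_c = v t_c = 0.105 m/s × 1.130 d × 86400 s/d = 10250 m ≈ 10.2 km.

t_c ≈ 1.13 d; D_c ≈ 6.84 mg/L; min DO ≈ 1.19 mg/L; x_c ≈ 10.2 km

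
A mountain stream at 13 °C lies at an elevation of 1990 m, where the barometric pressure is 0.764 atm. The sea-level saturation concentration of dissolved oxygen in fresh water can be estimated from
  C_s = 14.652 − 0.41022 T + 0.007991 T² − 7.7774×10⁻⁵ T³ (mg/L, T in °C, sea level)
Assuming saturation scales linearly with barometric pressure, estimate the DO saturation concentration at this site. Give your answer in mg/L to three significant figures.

At sea level: C_s = 14.652 − 0.41022×13 + 0.007991×13² − 7.7774×10⁻⁵×13³ = 10.50 mg/L.
Pressure correction: C_s' = 10.50 × 0.764 = 8.021 mg/L.

C_s ≈ 8.02 mg/L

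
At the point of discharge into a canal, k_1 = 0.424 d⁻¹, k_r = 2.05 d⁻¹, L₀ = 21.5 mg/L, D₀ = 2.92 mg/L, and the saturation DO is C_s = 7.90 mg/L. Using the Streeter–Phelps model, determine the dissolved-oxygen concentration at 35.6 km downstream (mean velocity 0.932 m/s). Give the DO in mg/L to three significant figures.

Travel time t = x/v = 35.6 km / (0.932 m/s) = 35600 m / 0.932 m/s = 38200 s = 0.4421 d.
k_1 L₀/(k_r−k_1) = 0.424×21.5/(2.05−0.424) = 9.116/1.626 = 5.606 mg/L.
e^(−k_1 t) = e^(−0.424×0.4421) = 0.8291; e^(−k_r t) = e^(−2.05×0.4421) = 0.4040.
D = 5.606 × (0.8291 − 0.4040) + 2.92 × 0.4040 = 2.383 + 1.180 = 3.563 mg/L.
DO = C_s − D = 7.90 − 3.563 = 4.337 mg/L.

DO ≈ 4.34 mg/L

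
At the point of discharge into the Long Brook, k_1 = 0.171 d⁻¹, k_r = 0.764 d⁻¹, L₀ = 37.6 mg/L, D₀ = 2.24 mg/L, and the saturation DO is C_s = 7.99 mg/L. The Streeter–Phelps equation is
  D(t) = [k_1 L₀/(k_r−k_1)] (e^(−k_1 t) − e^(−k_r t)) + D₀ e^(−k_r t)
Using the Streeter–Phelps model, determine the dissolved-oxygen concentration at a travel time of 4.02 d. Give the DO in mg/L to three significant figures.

DO ≈ 2.94 mg/L

k_1 L₀/(k_r−k_1) = 0.171×37.6/(0.764−0.171) = 6.430/0.5930 = 10.84 mg/L.
e^(−k_1 t) = e^(−0.171×4.020) = 0.5029; e^(−k_r t) = e^(−0.764×4.020) = 0.04636.
D = 10.84 × (0.5029 − 0.04636) + 2.24 × 0.04636 = 4.950 + 0.1039 = 5.054 mg/L.
DO = C_s − D = 7.99 − 5.054 = 2.936 mg/L.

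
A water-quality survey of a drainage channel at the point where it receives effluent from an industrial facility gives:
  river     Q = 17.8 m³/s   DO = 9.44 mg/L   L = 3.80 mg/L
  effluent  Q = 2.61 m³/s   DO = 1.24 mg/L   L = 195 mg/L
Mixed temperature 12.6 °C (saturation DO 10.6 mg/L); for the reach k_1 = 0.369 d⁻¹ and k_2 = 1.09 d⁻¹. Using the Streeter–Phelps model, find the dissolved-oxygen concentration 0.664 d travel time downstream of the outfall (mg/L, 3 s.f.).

DO ≈ 5.22 mg/L

Mixed DO = (17.8×9.44 + 2.61×1.24)/(17.8+2.61) = 171.3/20.41 = 8.391 mg/L.
Mixed L₀ = (17.8×3.80 + 2.61×195)/(20.41) = 576.6/20.41 = 28.25 mg/L.
Initial deficit D₀ = C_s − DO₀ = 10.6 − 8.391 = 2.209 mg/L.
D(0.664) = [0.369×28.25/(1.09−0.369)](e^(−0.369×0.664) − e^(−1.09×0.664)) + 2.209 e^(−1.09×0.664)
= 14.46 × (0.7827 − 0.4849) + 2.209 × 0.4849 = 5.376 mg/L.
DO = 10.6 − 5.376 = 5.224 mg/L.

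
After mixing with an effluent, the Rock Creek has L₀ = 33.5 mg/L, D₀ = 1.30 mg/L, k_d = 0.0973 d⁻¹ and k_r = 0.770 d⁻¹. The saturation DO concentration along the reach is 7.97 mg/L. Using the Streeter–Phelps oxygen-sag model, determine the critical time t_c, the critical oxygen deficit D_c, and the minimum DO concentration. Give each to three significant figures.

At the critical point dD/dt = 0, so k_d L₀ e^(−k_d t) = k_r D. Substituting D(t) from the Streeter–Phelps equation and solving for t gives
t_c = ln[(k_r/k_d)(1 − D₀(k_r−k_d)/(k_d L₀))] / (k_r−k_d).
Here k_r−k_d = 0.6727 d⁻¹ and 1 − D₀(k_r−k_d)/(k_d L₀) = 1 − 1.30×0.6727/(0.0973×33.5) = 0.7317, so
t_c = ln(7.914 × 0.7317) / 0.6727 = 1.756 / 0.6727 = 2.611 d.
L(t_c) = L₀ e^(−k_d t_c) = 33.5 × 0.7757 = 25.99 mg/L, and at the critical point k_r D_c = k_d L, so D_c = (0.0973/0.770) × 25.99 = 3.284 mg/L.
Minimum DO = C_s − D_c = 7.97 − 3.284 = 4.686 mg/L.

t_c ≈ 2.61 d; D_c ≈ 3.28 mg/L; min DO ≈ 4.69 mg/L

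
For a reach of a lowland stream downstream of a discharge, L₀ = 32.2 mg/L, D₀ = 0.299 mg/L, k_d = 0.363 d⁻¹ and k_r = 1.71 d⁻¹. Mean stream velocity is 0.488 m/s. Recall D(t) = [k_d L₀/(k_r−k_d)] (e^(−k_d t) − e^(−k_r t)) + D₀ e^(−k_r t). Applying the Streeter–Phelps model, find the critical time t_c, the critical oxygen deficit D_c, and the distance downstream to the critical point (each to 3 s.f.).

With k_r/k_d = 4.711 and 1 − D₀(k_r−k_d)/(k_d L₀) = 0.9655,
t_c = ln(4.711 × 0.9655) / (1.71 − 0.363) = ln(4.548) / 1.347 = 1.515/1.347 = 1.125 d.
D_c = (k_d/k_r) L₀ e^(−k_d t_c) = (0.363/1.71) × 32.2 × e^(−0.363×1.125) = 0.2123 × 32.2 × 0.6648 = 4.544 mg/L.
x_c = v t_c = 0.488 m/s × 1.125 d × 86400 s/d = 47420 m ≈ 47.4 km.

t_c ≈ 1.12 d; D_c ≈ 4.54 mg/L; x_c ≈ 47.4 km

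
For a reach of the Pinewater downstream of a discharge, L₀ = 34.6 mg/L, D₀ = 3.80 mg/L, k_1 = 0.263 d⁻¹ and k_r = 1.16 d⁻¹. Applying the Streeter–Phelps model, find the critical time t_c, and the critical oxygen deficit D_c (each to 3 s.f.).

t_c ≈ 1.13 d; D_c ≈ 5.83 mg/L

At the critical point dD/dt = 0, so k_1 L₀ e^(−k_1 t) = k_r D. Substituting D(t) from the Streeter–Phelps equation and solving for t gives
t_c = ln[(k_r/k_1)(1 − D₀(k_r−k_1)/(k_1 L₀))] / (k_r−k_1).
Here k_r−k_1 = 0.8970 d⁻¹ and 1 − D₀(k_r−k_1)/(k_1 L₀) = 1 − 3.80×0.8970/(0.263×34.6) = 0.6254, so
t_c = ln(4.411 × 0.6254) / 0.8970 = 1.015 / 0.8970 = 1.131 d.
D_c = (k_1/k_r) L₀ e^(−k_1 t_c) = (0.263/1.16) × 34.6 × e^(−0.263×1.131) = 0.2267 × 34.6 × 0.7427 = 5.826 mg/L.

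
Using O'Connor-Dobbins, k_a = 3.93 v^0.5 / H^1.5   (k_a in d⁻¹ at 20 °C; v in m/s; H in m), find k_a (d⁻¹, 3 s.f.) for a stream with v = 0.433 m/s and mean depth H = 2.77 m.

k_a = 3.93 × 0.433^0.5 / 2.77^1.5 = 3.93 × 0.6580 / 4.610 = 0.5609 d⁻¹.

k_a ≈ 0.561 d⁻¹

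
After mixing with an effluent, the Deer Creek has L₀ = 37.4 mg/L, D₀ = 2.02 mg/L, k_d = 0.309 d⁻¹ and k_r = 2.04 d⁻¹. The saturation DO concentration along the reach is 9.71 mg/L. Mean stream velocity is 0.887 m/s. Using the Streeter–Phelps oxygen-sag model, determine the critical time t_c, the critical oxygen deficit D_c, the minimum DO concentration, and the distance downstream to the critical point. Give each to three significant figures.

t_c = [1/(k_r−k_d)] ln[(k_r/k_d)(1 − D₀(k_r−k_d)/(k_d L₀))]
= [1/(2.04−0.309)] ln[(2.04/0.309)(1 − 2.02×1.731/(0.309×37.4))]
= (1/1.731) ln[6.602 × 0.6974] = 0.5777 × ln(4.604) = 0.5777 × 1.527 = 0.8822 d.
D_c = (k_d/k_r) L₀ e^(−k_d t_c) = (0.309/2.04) × 37.4 × e^(−0.309×0.8822) = 0.1515 × 37.4 × 0.7614 = 4.313 mg/L.
Minimum DO = C_s − D_c = 9.71 − 4.313 = 5.397 mg/L.
x_c = v t_c = 0.887 m/s × 0.8822 d × 86400 s/d = 67610 m ≈ 67.6 km.

t_c ≈ 0.882 d; D_c ≈ 4.31 mg/L; min DO ≈ 5.40 mg/L; x_c ≈ 67.6 km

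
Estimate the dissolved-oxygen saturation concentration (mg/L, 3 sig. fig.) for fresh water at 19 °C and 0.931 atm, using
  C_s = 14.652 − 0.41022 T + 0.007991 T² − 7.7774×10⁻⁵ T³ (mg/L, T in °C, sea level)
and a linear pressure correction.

C_s ≈ 8.57 mg/L

At sea level: C_s = 14.652 − 0.41022×19 + 0.007991×19² − 7.7774×10⁻⁵×19³ = 9.209 mg/L.
Pressure correction: C_s' = 9.209 × 0.931 = 8.574 mg/L.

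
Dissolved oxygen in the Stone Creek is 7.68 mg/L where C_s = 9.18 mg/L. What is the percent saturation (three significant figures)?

83.7 % saturation

% saturation = C/C_s × 100 = 7.68/9.18 × 100 = 83.7 %.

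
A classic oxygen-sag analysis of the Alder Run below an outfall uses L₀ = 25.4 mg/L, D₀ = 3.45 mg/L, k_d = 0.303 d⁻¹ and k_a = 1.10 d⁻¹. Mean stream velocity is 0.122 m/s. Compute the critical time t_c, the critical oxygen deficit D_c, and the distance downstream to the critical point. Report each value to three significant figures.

t_c ≈ 1.06 d; D_c ≈ 5.07 mg/L; x_c ≈ 11.2 km

t_c = [1/(k_a−k_d)] ln[(k_a/k_d)(1 − D₀(k_a−k_d)/(k_d L₀))]
= [1/(1.10−0.303)] ln[(1.10/0.303)(1 − 3.45×0.7970/(0.303×25.4))]
= (1/0.7970) ln[3.630 × 0.6427] = 1.255 × ln(2.333) = 1.255 × 0.8473 = 1.063 d.
L(t_c) = L₀ e^(−k_d t_c) = 25.4 × 0.7246 = 18.41 mg/L, and at the critical point k_a D_c = k_d L, so D_c = (0.303/1.10) × 18.41 = 5.070 mg/L.
x_c = v t_c = 0.122 m/s × 1.063 d × 86400 s/d = 11210 m ≈ 11.2 km.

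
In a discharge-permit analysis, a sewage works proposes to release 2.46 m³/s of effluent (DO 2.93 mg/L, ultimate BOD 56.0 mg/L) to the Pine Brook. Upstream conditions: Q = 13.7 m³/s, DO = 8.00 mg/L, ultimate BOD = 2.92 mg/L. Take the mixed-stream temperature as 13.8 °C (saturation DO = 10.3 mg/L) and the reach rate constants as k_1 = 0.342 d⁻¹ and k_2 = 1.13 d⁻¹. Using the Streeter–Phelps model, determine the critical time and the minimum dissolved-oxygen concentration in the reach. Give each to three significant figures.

Mixed DO = (13.7×8.00 + 2.46×2.93)/(13.7+2.46) = 116.8/16.16 = 7.228 mg/L.
Mixed L₀ = (13.7×2.92 + 2.46×56.0)/(16.16) = 177.8/16.16 = 11.00 mg/L.
Initial deficit D₀ = C_s − DO₀ = 10.3 − 7.228 = 3.072 mg/L.
t_c = (1/0.7880) ln[(1.13/0.342)(1 − 3.072×0.7880/(0.342×11.00))] = 1.269 × ln(1.178) = 0.2081 d.
D_c = (0.342/1.13) × 11.00 × e^(−0.342×0.2081) = 0.3027 × 11.00 × 0.9313 = 3.101 mg/L.
Minimum DO = 10.3 − 3.101 = 7.199 mg/L.

t_c ≈ 0.208 d; minimum DO ≈ 7.20 mg/L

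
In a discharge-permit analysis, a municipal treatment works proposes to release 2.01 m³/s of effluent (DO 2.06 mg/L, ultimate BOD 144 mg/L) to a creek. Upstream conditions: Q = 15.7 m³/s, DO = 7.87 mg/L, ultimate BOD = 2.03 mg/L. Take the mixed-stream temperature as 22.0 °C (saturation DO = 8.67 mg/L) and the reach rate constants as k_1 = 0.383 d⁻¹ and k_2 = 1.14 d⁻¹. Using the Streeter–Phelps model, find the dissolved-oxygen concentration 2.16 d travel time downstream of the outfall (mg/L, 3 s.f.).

DO ≈ 5.31 mg/L

Mixed DO = (15.7×7.87 + 2.01×2.06)/(15.7+2.01) = 127.7/17.71 = 7.211 mg/L.
Mixed L₀ = (15.7×2.03 + 2.01×144)/(17.71) = 321.3/17.71 = 18.14 mg/L.
Initial deficit D₀ = C_s − DO₀ = 8.67 − 7.211 = 1.459 mg/L.
D(2.16) = [0.383×18.14/(1.14−0.383)](e^(−0.383×2.16) − e^(−1.14×2.16)) + 1.459 e^(−1.14×2.16)
= 9.179 × (0.4372 − 0.08523) + 1.459 × 0.08523 = 3.356 mg/L.
DO = 8.67 − 3.356 = 5.314 mg/L.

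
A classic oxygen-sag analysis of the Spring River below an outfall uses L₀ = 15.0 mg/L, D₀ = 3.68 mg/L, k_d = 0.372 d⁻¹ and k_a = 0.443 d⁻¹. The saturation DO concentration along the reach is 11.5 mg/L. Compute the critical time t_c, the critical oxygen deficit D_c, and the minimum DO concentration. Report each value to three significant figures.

At the critical point dD/dt = 0, so k_d L₀ e^(−k_d t) = k_a D. Substituting D(t) from the Streeter–Phelps equation and solving for t gives
t_c = ln[(k_a/k_d)(1 − D₀(k_a−k_d)/(k_d L₀))] / (k_a−k_d).
Here k_a−k_d = 0.07100 d⁻¹ and 1 − D₀(k_a−k_d)/(k_d L₀) = 1 − 3.68×0.07100/(0.372×15.0) = 0.9532, so
t_c = ln(1.191 × 0.9532) / 0.07100 = 0.1267 / 0.07100 = 1.785 d.
L(t_c) = L₀ e^(−k_d t_c) = 15.0 × 0.5148 = 7.722 mg/L, and at the critical point k_a D_c = k_d L, so D_c = (0.372/0.443) × 7.722 = 6.485 mg/L.
Minimum DO = C_s − D_c = 11.5 − 6.485 = 5.015 mg/L.

t_c ≈ 1.78 d; D_c ≈ 6.48 mg/L; min DO ≈ 5.02 mg/L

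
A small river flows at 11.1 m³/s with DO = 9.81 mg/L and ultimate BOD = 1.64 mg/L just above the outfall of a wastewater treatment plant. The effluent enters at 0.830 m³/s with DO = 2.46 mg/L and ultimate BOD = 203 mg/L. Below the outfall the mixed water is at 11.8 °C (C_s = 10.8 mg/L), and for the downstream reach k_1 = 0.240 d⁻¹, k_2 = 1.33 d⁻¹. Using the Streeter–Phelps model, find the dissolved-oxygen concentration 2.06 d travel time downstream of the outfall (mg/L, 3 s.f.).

Mixed DO = (11.1×9.81 + 0.830×2.46)/(11.1+0.830) = 110.9/11.93 = 9.299 mg/L.
Mixed L₀ = (11.1×1.64 + 0.830×203)/(11.93) = 186.7/11.93 = 15.65 mg/L.
Initial deficit D₀ = C_s − DO₀ = 10.8 − 9.299 = 1.501 mg/L.
D(2.06) = [0.240×15.65/(1.33−0.240)](e^(−0.240×2.06) − e^(−1.33×2.06)) + 1.501 e^(−1.33×2.06)
= 3.446 × (0.6099 − 0.06458) + 1.501 × 0.06458 = 1.976 mg/L.
DO = 10.8 − 1.976 = 8.824 mg/L.

DO ≈ 8.82 mg/L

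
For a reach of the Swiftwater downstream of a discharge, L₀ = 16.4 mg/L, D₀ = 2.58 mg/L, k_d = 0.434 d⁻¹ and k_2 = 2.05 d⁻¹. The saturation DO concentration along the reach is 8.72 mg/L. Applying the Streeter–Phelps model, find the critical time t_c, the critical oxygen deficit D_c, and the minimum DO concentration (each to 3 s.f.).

At the critical point dD/dt = 0, so k_d L₀ e^(−k_d t) = k_2 D. Substituting D(t) from the Streeter–Phelps equation and solving for t gives
t_c = ln[(k_2/k_d)(1 − D₀(k_2−k_d)/(k_d L₀))] / (k_2−k_d).
Here k_2−k_d = 1.616 d⁻¹ and 1 − D₀(k_2−k_d)/(k_d L₀) = 1 − 2.58×1.616/(0.434×16.4) = 0.4142, so
t_c = ln(4.724 × 0.4142) / 1.616 = 0.6712 / 1.616 = 0.4154 d.
D_c = (k_d/k_2) L₀ e^(−k_d t_c) = (0.434/2.05) × 16.4 × e^(−0.434×0.4154) = 0.2117 × 16.4 × 0.8350 = 2.899 mg/L.
Minimum DO = C_s − D_c = 8.72 − 2.899 = 5.821 mg/L.

t_c ≈ 0.415 d; D_c ≈ 2.90 mg/L; min DO ≈ 5.82 mg/L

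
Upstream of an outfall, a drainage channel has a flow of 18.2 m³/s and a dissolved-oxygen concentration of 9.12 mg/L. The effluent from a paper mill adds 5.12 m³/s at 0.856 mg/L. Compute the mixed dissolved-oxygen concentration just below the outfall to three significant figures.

Flow-weighted mixing: C = (Q_r C_r + Q_w C_w)/(Q_r + Q_w)
= (18.2×9.12 + 5.12×0.856)/(18.2 + 5.12) = 170.4/23.32 = 7.306 mg/L.

7.31 mg/L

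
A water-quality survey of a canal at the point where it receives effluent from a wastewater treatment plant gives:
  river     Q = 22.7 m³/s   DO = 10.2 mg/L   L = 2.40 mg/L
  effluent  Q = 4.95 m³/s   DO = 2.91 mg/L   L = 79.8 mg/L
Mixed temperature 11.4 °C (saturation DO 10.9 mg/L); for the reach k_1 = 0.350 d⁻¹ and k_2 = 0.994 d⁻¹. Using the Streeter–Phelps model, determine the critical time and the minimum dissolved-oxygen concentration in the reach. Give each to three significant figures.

t_c ≈ 1.22 d; minimum DO ≈ 7.17 mg/L

Mixed DO = (22.7×10.2 + 4.95×2.91)/(22.7+4.95) = 245.9/27.65 = 8.895 mg/L.
Mixed L₀ = (22.7×2.40 + 4.95×79.8)/(27.65) = 449.5/27.65 = 16.26 mg/L.
Initial deficit D₀ = C_s − DO₀ = 10.9 − 8.895 = 2.005 mg/L.
t_c = (1/0.6440) ln[(0.994/0.350)(1 − 2.005×0.6440/(0.350×16.26))] = 1.553 × ln(2.195) = 1.221 d.
D_c = (0.350/0.994) × 16.26 × e^(−0.350×1.221) = 0.3521 × 16.26 × 0.6522 = 3.733 mg/L.
Minimum DO = 10.9 − 3.733 = 7.167 mg/L.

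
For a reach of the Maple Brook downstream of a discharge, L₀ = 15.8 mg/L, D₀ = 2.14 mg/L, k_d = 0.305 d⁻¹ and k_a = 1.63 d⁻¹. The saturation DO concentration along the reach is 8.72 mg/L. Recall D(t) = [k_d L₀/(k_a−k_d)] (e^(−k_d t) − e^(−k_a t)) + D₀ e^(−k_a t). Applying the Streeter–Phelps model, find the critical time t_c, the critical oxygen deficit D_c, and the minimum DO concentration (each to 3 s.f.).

t_c ≈ 0.595 d; D_c ≈ 2.47 mg/L; min DO ≈ 6.25 mg/L

t_c = [1/(k_a−k_d)] ln[(k_a/k_d)(1 − D₀(k_a−k_d)/(k_d L₀))]
= [1/(1.63−0.305)] ln[(1.63/0.305)(1 − 2.14×1.325/(0.305×15.8))]
= (1/1.325) ln[5.344 × 0.4116] = 0.7547 × ln(2.200) = 0.7547 × 0.7883 = 0.5950 d.
D_c = (k_d/k_a) L₀ e^(−k_d t_c) = (0.305/1.63) × 15.8 × e^(−0.305×0.5950) = 0.1871 × 15.8 × 0.8340 = 2.466 mg/L.
Minimum DO = C_s − D_c = 8.72 − 2.466 = 6.254 mg/L.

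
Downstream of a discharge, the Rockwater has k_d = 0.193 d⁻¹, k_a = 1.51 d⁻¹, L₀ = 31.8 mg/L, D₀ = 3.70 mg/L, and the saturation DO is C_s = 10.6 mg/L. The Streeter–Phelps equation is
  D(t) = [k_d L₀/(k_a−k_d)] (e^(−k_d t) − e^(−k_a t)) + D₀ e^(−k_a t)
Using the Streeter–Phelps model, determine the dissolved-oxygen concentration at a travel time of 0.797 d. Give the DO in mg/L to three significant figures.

k_d L₀/(k_a−k_d) = 0.193×31.8/(1.51−0.193) = 6.137/1.317 = 4.660 mg/L.
e^(−k_d t) = e^(−0.193×0.7970) = 0.8574; e^(−k_a t) = e^(−1.51×0.7970) = 0.3002.
D = 4.660 × (0.8574 − 0.3002) + 3.70 × 0.3002 = 2.597 + 1.111 = 3.708 mg/L.
DO = C_s − D = 10.6 − 3.708 = 6.892 mg/L.

DO ≈ 6.89 mg/L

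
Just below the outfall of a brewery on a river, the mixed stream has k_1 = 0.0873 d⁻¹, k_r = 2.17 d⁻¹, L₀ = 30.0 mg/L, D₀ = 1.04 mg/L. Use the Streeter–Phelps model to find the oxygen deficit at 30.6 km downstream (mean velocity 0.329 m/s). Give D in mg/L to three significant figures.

Travel time t = x/v = 30.6 km / (0.329 m/s) = 30600 m / 0.329 m/s = 93010 s = 1.076 d.
k_1 L₀/(k_r−k_1) = 0.0873×30.0/(2.17−0.0873) = 2.619/2.083 = 1.258 mg/L.
e^(−k_1 t) = e^(−0.0873×1.076) = 0.9103; e^(−k_r t) = e^(−2.17×1.076) = 0.09671.
D = 1.258 × (0.9103 − 0.09671) + 1.04 × 0.09671 = 1.023 + 0.1006 = 1.124 mg/L.

D ≈ 1.12 mg/L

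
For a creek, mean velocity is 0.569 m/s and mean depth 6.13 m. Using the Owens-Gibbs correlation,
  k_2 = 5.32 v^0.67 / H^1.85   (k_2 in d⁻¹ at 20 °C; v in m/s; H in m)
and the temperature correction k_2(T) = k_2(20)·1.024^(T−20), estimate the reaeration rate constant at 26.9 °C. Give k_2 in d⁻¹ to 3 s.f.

k_2(20) = 5.32 × 0.569^0.67 / 6.13^1.85 = 5.32 × 0.6854 / 28.63 = 0.1274 d⁻¹.
k_2(26.9) = 0.1274 × 1.024^(26.9−20) = 0.1274 × 1.178 = 0.1500 d⁻¹.

k_2 ≈ 0.150 d⁻¹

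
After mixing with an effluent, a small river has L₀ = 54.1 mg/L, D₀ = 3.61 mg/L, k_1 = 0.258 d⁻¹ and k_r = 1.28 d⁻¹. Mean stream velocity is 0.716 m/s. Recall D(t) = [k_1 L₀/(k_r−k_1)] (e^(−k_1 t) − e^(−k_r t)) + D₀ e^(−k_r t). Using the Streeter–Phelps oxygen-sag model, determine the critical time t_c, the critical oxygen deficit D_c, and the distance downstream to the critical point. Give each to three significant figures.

With k_r/k_1 = 4.961 and 1 − D₀(k_r−k_1)/(k_1 L₀) = 0.7357,
t_c = ln(4.961 × 0.7357) / (1.28 − 0.258) = ln(3.650) / 1.022 = 1.295/1.022 = 1.267 d.
D_c = (k_1/k_r) L₀ e^(−k_1 t_c) = (0.258/1.28) × 54.1 × e^(−0.258×1.267) = 0.2016 × 54.1 × 0.7212 = 7.864 mg/L.
x_c = v t_c = 0.716 m/s × 1.267 d × 86400 s/d = 78370 m ≈ 78.4 km.

t_c ≈ 1.27 d; D_c ≈ 7.86 mg/L; x_c ≈ 78.4 km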